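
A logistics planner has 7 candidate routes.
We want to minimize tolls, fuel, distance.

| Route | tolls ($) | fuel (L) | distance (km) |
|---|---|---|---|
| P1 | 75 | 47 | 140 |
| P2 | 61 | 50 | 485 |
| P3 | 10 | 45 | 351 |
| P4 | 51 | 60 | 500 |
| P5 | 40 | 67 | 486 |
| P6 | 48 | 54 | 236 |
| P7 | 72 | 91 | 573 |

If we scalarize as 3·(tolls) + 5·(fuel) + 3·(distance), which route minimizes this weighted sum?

P1

P1: 3·75 + 5·47 + 3·140 = 880
P2: 3·61 + 5·50 + 3·485 = 1888
P3: 3·10 + 5·45 + 3·351 = 1308
P4: 3·51 + 5·60 + 3·500 = 1953
P5: 3·40 + 5·67 + 3·486 = 1913
P6: 3·48 + 5·54 + 3·236 = 1122
P7: 3·72 + 5·91 + 3·573 = 2390
Lowest: P1 at 880.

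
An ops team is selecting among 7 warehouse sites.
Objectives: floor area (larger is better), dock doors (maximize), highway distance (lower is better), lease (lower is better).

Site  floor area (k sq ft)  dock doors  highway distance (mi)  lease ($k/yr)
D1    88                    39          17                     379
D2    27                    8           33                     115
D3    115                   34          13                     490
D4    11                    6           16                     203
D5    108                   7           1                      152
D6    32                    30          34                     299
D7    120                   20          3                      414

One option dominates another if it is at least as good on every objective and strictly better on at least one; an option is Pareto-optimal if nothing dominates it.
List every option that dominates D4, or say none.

D5

D5: floor area 108≥11, dock doors 7≥6, highway distance 1≤16, lease 152≤203 — dominates D4.
Others (D1, D2, D3, D6, D7) are each worse than D4 on at least one objective.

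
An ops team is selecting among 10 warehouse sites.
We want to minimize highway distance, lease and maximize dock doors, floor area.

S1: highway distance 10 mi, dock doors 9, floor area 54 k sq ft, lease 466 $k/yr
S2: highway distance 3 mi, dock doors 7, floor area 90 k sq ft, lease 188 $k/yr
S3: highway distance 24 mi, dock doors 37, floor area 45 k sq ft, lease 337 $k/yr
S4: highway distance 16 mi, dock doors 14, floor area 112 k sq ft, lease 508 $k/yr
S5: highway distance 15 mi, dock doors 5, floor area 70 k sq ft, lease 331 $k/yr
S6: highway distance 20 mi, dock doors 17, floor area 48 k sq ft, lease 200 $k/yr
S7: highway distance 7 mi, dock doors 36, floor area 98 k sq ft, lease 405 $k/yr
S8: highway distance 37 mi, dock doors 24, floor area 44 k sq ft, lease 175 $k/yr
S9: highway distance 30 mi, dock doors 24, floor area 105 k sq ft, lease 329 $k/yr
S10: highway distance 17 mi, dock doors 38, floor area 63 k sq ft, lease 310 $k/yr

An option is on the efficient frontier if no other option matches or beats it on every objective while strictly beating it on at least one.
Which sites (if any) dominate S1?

S7

S7: highway distance 7≤10, dock doors 36≥9, floor area 98≥54, lease 405≤466 — dominates S1.
Others (S2, S3, S4, S5, S6, S8, S9, S10) are each worse than S1 on at least one objective.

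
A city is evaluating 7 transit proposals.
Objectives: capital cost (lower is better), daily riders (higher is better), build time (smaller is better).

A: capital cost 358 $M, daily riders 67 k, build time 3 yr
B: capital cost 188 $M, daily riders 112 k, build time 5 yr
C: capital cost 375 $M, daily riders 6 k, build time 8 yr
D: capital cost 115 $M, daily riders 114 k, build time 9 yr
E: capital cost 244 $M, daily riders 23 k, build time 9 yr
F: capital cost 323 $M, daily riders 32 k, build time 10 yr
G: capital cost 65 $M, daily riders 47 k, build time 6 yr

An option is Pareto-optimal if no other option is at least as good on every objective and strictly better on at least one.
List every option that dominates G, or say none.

none

A: worse on capital cost (358 vs 65).
B: worse on capital cost (188 vs 65).
C: worse on capital cost (375 vs 65).
D: worse on capital cost (115 vs 65).
E: worse on capital cost (244 vs 65).
F: worse on capital cost (323 vs 65).
No option dominates G.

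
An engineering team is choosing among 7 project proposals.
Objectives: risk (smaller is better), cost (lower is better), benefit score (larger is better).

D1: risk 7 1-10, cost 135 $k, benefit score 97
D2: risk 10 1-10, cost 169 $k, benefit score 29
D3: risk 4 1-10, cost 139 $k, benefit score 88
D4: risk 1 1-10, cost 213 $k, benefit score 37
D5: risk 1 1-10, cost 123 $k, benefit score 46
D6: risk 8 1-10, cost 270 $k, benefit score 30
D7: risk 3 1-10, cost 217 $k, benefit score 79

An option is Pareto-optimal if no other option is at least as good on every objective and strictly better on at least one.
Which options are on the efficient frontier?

D1, D3, D5, D7

D1: not dominated (best benefit score).
D2: dominated by D1 (risk 7≤10, cost 135≤169, benefit score 97≥29).
D3: not dominated.
D4: dominated by D5 (risk 1≤1, cost 123≤213, benefit score 46≥37).
D5: not dominated (best cost).
D6: dominated by D1 (risk 7≤8, cost 135≤270, benefit score 97≥30).
D7: not dominated.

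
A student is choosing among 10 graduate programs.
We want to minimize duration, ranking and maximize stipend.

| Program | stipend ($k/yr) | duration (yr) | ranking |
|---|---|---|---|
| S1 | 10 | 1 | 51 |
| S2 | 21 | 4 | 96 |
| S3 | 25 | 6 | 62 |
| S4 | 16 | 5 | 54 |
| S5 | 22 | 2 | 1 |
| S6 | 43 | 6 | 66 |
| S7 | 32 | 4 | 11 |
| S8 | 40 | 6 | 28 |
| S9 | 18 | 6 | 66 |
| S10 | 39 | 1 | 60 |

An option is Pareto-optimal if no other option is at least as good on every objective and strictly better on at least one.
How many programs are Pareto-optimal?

6

S1: not dominated.
S2: dominated by S5 (stipend 22≥21, duration 2≤4, ranking 1≤96).
S3: dominated by S7 (stipend 32≥25, duration 4≤6, ranking 11≤62).
S4: dominated by S5 (stipend 22≥16, duration 2≤5, ranking 1≤54).
S5: not dominated (best ranking).
S6: not dominated (best stipend).
S7: not dominated.
S8: not dominated.
S9: dominated by S3 (stipend 25≥18, duration 6≤6, ranking 62≤66).
S10: not dominated.
Pareto-optimal: S1, S5, S6, S7, S8, S10 → 6.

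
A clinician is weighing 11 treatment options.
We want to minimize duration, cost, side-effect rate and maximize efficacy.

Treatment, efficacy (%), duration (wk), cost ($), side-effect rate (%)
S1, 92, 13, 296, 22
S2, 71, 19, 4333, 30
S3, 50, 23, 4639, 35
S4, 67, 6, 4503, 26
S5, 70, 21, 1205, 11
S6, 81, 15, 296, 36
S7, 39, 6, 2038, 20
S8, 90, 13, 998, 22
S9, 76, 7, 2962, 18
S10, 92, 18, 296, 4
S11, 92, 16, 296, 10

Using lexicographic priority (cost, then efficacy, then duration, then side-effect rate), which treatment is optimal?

First minimize cost: best is 296, kept {S1, S6, S10, S11}.
Then maximize efficacy: best is 92, kept {S1, S10, S11}.
Then minimize duration: best is 13, kept {S1}.

S1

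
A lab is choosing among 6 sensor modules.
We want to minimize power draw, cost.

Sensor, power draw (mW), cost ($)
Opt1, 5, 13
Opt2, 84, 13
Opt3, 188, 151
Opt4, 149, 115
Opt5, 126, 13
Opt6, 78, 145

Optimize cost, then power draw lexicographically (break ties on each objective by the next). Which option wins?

Opt1

First minimize cost: best is 13, kept {Opt1, Opt2, Opt5}.
Then minimize power draw: best is 5, kept {Opt1}.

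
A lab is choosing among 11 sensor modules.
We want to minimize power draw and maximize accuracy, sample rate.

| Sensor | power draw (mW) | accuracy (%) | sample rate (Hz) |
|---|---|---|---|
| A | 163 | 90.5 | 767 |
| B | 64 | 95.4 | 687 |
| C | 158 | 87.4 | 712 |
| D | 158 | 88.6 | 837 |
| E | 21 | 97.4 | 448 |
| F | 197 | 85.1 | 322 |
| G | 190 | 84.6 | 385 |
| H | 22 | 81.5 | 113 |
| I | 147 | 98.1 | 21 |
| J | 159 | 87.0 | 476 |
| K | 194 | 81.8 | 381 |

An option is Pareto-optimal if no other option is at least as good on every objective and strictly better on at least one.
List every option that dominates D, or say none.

none

A: worse on power draw (163 vs 158).
B: worse on sample rate (687 vs 837).
C: worse on accuracy (87.4 vs 88.6).
E: worse on sample rate (448 vs 837).
F: worse on power draw (197 vs 158).
G: worse on power draw (190 vs 158).
H: worse on accuracy (81.5 vs 88.6).
I: worse on sample rate (21 vs 837).
J: worse on power draw (159 vs 158).
K: worse on power draw (194 vs 158).
No option dominates D.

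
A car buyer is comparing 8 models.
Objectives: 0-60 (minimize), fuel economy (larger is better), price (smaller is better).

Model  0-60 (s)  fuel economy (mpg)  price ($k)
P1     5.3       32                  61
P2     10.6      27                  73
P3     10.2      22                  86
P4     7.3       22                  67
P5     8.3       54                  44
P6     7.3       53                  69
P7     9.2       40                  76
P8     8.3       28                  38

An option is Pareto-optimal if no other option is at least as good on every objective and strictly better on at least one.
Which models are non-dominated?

P1: not dominated (best 0-60).
P2: dominated by P1 (0-60 5.3≤10.6, fuel economy 32≥27, price 61≤73).
P3: dominated by P1 (0-60 5.3≤10.2, fuel economy 32≥22, price 61≤86).
P4: dominated by P1 (0-60 5.3≤7.3, fuel economy 32≥22, price 61≤67).
P5: not dominated (best fuel economy).
P6: not dominated.
P7: dominated by P5 (0-60 8.3≤9.2, fuel economy 54≥40, price 44≤76).
P8: not dominated (best price).

P1, P5, P6, P8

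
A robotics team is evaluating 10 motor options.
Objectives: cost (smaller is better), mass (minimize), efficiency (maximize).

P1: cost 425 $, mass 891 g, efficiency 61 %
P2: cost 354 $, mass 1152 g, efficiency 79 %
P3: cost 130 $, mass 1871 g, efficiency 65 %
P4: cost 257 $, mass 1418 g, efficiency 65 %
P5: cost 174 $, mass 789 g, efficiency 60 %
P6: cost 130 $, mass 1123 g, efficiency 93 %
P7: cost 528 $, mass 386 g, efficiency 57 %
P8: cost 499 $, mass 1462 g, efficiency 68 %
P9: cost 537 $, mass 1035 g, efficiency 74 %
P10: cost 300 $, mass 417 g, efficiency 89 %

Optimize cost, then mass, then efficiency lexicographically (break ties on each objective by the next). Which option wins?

First minimize cost: best is 130, kept {P3, P6}.
Then minimize mass: best is 1123, kept {P6}.

P6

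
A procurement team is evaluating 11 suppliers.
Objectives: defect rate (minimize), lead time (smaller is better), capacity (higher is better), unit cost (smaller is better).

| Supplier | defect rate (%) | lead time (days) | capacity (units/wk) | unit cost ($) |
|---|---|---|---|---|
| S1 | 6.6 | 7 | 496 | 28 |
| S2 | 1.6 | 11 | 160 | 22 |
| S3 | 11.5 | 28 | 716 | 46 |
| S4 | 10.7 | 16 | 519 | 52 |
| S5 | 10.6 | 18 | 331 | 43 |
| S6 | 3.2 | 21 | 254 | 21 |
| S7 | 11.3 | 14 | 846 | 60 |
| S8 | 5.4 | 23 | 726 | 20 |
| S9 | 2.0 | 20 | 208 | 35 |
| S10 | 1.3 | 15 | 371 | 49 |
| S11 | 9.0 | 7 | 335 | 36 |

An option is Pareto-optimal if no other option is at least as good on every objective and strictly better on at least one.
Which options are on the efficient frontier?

S1: not dominated.
S2: not dominated.
S3: dominated by S8 (defect rate 5.4≤11.5, lead time 23≤28, capacity 726≥716, unit cost 20≤46).
S4: not dominated.
S5: dominated by S1 (defect rate 6.6≤10.6, lead time 7≤18, capacity 496≥331, unit cost 28≤43).
S6: not dominated.
S7: not dominated (best capacity).
S8: not dominated (best unit cost).
S9: not dominated.
S10: not dominated (best defect rate).
S11: dominated by S1 (defect rate 6.6≤9.0, lead time 7≤7, capacity 496≥335, unit cost 28≤36).

S1, S2, S4, S6, S7, S8, S9, S10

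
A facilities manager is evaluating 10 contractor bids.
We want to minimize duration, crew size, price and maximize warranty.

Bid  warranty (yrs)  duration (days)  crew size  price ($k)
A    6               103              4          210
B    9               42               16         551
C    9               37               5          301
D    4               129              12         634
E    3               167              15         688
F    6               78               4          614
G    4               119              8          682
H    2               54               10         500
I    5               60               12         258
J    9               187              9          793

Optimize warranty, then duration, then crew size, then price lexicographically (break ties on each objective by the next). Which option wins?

C

First maximize warranty: best is 9, kept {B, C, J}.
Then minimize duration: best is 37, kept {C}.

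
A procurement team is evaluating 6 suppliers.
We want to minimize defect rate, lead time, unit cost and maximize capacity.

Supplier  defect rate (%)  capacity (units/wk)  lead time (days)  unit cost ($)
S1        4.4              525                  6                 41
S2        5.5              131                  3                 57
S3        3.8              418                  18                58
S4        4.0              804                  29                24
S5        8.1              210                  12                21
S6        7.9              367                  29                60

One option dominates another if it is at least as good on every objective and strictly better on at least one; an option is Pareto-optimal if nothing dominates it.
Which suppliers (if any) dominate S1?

S2: worse on defect rate (5.5 vs 4.4).
S3: worse on capacity (418 vs 525).
S4: worse on lead time (29 vs 6).
S5: worse on defect rate (8.1 vs 4.4).
S6: worse on defect rate (7.9 vs 4.4).
No option dominates S1.

none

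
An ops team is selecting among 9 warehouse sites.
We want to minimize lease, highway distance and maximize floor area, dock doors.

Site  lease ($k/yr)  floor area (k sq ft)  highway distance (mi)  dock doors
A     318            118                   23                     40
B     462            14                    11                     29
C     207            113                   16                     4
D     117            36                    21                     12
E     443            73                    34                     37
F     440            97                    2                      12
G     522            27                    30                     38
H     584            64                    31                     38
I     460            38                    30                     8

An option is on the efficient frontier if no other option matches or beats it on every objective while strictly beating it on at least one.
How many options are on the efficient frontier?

A: not dominated (best floor area).
B: not dominated.
C: not dominated.
D: not dominated (best lease).
E: dominated by A (lease 318≤443, floor area 118≥73, highway distance 23≤34, dock doors 40≥37).
F: not dominated (best highway distance).
G: dominated by A (lease 318≤522, floor area 118≥27, highway distance 23≤30, dock doors 40≥38).
H: dominated by A (lease 318≤584, floor area 118≥64, highway distance 23≤31, dock doors 40≥38).
I: dominated by A (lease 318≤460, floor area 118≥38, highway distance 23≤30, dock doors 40≥8).
Pareto-optimal: A, B, C, D, F → 5.

5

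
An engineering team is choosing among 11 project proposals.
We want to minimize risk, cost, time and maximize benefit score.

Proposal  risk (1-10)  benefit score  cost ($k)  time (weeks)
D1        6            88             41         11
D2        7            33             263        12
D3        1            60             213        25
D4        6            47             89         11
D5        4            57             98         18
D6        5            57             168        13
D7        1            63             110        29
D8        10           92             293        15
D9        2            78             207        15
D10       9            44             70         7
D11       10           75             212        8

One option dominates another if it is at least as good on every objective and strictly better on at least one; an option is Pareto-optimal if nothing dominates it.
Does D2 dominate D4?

D2 vs D4: D2 is worse on risk (7 vs 6), so it does not dominate D4.

No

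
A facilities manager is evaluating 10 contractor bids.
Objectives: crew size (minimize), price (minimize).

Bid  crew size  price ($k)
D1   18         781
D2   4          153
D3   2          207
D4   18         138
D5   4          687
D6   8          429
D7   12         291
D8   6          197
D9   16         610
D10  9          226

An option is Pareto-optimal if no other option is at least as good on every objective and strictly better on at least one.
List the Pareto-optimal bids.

D2, D3, D4

D1: dominated by D2 (crew size 4≤18, price 153≤781).
D2: not dominated.
D3: not dominated (best crew size).
D4: not dominated (best price).
D5: dominated by D2 (crew size 4≤4, price 153≤687).
D6: dominated by D2 (crew size 4≤8, price 153≤429).
D7: dominated by D2 (crew size 4≤12, price 153≤291).
D8: dominated by D2 (crew size 4≤6, price 153≤197).
D9: dominated by D2 (crew size 4≤16, price 153≤610).
D10: dominated by D2 (crew size 4≤9, price 153≤226).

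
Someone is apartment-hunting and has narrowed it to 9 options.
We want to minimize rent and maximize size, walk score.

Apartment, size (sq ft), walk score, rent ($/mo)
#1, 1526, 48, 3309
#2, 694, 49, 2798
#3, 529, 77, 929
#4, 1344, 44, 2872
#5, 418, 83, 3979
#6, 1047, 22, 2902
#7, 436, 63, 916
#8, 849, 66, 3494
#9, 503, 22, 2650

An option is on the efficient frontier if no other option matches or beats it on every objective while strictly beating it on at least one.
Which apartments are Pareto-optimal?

#1, #2, #3, #4, #5, #7, #8

#1: not dominated (best size).
#2: not dominated.
#3: not dominated.
#4: not dominated.
#5: not dominated (best walk score).
#6: dominated by #4 (size 1344≥1047, walk score 44≥22, rent 2872≤2902).
#7: not dominated (best rent).
#8: not dominated.
#9: dominated by #3 (size 529≥503, walk score 77≥22, rent 929≤2650).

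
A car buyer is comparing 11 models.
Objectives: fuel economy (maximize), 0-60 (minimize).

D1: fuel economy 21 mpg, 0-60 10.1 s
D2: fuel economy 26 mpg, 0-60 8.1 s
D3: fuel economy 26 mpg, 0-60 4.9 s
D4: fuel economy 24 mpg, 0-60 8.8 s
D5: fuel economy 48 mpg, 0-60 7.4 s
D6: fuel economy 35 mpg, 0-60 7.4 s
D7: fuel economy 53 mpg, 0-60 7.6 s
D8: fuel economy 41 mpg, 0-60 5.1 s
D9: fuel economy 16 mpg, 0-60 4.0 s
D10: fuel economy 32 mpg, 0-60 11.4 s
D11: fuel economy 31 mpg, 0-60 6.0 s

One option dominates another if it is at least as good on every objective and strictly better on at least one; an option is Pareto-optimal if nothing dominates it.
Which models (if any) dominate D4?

D2, D3, D5, D6, D7, D8, D11

D2: fuel economy 26≥24, 0-60 8.1≤8.8 — dominates D4.
D3: fuel economy 26≥24, 0-60 4.9≤8.8 — dominates D4.
D5: fuel economy 48≥24, 0-60 7.4≤8.8 — dominates D4.
D6: fuel economy 35≥24, 0-60 7.4≤8.8 — dominates D4.
D7: fuel economy 53≥24, 0-60 7.6≤8.8 — dominates D4.
D8: fuel economy 41≥24, 0-60 5.1≤8.8 — dominates D4.
D11: fuel economy 31≥24, 0-60 6.0≤8.8 — dominates D4.
Others (D1, D9, D10) are each worse than D4 on at least one objective.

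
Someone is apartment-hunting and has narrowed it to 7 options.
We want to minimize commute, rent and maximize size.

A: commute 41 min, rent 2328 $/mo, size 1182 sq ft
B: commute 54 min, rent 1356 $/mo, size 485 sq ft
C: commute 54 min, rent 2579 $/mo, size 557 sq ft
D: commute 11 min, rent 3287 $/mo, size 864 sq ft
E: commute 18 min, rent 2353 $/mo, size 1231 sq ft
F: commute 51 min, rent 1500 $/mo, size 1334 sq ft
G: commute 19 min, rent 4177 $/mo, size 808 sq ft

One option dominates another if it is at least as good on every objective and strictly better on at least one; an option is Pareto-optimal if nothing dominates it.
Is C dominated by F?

Yes

F vs C: commute 51≤54, rent 1500≤2579, size 1334≥557 — F is at least as good on every objective with at least one strict improvement.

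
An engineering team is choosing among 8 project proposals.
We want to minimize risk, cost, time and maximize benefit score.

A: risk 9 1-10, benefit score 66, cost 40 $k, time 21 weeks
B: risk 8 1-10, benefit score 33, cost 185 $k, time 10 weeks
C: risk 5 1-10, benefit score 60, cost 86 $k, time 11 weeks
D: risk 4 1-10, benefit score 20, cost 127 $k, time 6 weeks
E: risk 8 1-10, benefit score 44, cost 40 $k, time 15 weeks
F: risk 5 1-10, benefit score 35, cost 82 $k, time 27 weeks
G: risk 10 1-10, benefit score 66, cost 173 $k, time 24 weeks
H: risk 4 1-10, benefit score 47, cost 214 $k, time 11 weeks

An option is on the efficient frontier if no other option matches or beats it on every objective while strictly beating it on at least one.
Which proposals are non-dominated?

A: not dominated.
B: not dominated.
C: not dominated.
D: not dominated (best time).
E: not dominated.
F: not dominated.
G: dominated by A (risk 9≤10, benefit score 66≥66, cost 40≤173, time 21≤24).
H: not dominated.

A, B, C, D, E, F, H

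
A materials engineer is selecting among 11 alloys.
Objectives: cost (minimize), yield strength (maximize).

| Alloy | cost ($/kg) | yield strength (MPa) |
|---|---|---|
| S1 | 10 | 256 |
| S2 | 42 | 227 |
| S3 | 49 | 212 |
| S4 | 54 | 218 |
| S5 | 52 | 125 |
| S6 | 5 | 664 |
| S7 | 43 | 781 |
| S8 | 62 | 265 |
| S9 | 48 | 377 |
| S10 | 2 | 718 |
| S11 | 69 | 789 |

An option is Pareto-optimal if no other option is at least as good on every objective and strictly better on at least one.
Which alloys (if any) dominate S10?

S1: worse on cost (10 vs 2).
S2: worse on cost (42 vs 2).
S3: worse on cost (49 vs 2).
S4: worse on cost (54 vs 2).
S5: worse on cost (52 vs 2).
S6: worse on cost (5 vs 2).
S7: worse on cost (43 vs 2).
S8: worse on cost (62 vs 2).
S9: worse on cost (48 vs 2).
S11: worse on cost (69 vs 2).
No option dominates S10.

none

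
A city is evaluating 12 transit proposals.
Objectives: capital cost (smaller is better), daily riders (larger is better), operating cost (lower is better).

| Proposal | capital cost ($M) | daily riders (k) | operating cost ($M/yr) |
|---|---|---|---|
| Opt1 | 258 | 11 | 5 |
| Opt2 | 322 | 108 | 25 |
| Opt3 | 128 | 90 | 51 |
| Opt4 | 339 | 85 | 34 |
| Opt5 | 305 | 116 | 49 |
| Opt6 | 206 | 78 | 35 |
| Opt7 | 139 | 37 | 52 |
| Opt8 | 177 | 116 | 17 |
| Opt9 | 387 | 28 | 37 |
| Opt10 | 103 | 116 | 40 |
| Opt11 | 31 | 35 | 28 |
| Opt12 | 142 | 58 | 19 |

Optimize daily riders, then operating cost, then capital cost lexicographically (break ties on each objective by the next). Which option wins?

Opt8

First maximize daily riders: best is 116, kept {Opt5, Opt8, Opt10}.
Then minimize operating cost: best is 17, kept {Opt8}.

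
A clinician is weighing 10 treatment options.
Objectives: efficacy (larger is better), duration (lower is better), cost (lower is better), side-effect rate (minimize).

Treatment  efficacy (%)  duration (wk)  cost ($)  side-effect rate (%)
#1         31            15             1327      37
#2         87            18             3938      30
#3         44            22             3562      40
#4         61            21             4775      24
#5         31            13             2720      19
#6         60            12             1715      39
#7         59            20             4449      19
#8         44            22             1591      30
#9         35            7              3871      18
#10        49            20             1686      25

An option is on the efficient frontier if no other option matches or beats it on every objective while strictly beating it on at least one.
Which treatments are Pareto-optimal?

#1, #2, #4, #5, #6, #7, #8, #9, #10

#1: not dominated (best cost).
#2: not dominated (best efficacy).
#3: dominated by #6 (efficacy 60≥44, duration 12≤22, cost 1715≤3562, side-effect rate 39≤40).
#4: not dominated.
#5: not dominated.
#6: not dominated.
#7: not dominated.
#8: not dominated.
#9: not dominated (best duration).
#10: not dominated.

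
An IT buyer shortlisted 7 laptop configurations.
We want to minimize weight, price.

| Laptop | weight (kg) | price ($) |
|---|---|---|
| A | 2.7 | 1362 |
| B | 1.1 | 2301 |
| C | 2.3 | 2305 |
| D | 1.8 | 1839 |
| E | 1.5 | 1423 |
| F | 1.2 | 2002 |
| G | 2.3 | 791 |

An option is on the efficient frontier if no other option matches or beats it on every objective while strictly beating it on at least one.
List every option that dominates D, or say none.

E

E: weight 1.5≤1.8, price 1423≤1839 — dominates D.
Others (A, B, C, F, G) are each worse than D on at least one objective.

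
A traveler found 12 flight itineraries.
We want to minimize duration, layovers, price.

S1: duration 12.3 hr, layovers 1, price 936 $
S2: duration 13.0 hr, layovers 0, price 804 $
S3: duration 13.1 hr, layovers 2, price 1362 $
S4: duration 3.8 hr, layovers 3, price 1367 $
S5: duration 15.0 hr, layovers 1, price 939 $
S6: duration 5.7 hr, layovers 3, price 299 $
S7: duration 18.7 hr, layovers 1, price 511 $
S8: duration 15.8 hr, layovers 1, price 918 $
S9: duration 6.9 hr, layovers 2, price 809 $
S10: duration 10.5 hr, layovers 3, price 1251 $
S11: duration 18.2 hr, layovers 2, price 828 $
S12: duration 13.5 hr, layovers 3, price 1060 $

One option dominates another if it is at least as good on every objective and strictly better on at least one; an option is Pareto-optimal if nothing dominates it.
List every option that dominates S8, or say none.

S2

S2: duration 13.0≤15.8, layovers 0≤1, price 804≤918 — dominates S8.
Others (S1, S3, S4, S5, S6, S7, S9, S10, S11, S12) are each worse than S8 on at least one objective.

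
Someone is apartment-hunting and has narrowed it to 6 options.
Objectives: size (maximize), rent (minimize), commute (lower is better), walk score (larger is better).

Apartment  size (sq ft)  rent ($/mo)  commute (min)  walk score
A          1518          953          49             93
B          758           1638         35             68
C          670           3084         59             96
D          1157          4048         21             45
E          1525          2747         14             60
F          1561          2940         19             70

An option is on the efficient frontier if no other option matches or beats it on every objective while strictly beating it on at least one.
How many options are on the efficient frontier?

5

A: not dominated (best rent).
B: not dominated.
C: not dominated (best walk score).
D: dominated by E (size 1525≥1157, rent 2747≤4048, commute 14≤21, walk score 60≥45).
E: not dominated (best commute).
F: not dominated (best size).
Pareto-optimal: A, B, C, E, F → 5.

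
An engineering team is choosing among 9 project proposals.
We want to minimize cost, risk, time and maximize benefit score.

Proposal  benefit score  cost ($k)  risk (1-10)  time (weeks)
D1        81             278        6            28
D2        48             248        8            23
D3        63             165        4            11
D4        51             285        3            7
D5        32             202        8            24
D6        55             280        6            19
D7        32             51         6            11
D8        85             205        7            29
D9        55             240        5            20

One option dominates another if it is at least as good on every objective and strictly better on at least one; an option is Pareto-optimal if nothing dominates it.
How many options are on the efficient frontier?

D1: not dominated.
D2: dominated by D3 (benefit score 63≥48, cost 165≤248, risk 4≤8, time 11≤23).
D3: not dominated.
D4: not dominated (best risk).
D5: dominated by D3 (benefit score 63≥32, cost 165≤202, risk 4≤8, time 11≤24).
D6: dominated by D3 (benefit score 63≥55, cost 165≤280, risk 4≤6, time 11≤19).
D7: not dominated (best cost).
D8: not dominated (best benefit score).
D9: dominated by D3 (benefit score 63≥55, cost 165≤240, risk 4≤5, time 11≤20).
Pareto-optimal: D1, D3, D4, D7, D8 → 5.

5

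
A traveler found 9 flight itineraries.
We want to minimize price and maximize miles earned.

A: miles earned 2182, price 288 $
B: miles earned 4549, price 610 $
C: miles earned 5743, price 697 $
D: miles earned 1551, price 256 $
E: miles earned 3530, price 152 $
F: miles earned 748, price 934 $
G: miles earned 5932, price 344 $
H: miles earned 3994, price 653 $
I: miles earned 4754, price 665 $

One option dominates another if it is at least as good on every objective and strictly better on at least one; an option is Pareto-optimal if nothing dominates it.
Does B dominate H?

B vs H: miles earned 4549≥3994, price 610≤653 — B is at least as good on every objective with at least one strict improvement.

Yes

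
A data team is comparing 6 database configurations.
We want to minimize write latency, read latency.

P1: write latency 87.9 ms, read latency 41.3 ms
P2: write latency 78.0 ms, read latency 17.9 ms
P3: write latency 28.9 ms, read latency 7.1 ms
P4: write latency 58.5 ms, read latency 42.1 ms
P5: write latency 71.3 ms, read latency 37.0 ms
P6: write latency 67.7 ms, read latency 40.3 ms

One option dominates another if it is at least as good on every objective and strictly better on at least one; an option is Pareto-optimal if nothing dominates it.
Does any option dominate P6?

P3 vs P6: write latency 28.9≤67.7, read latency 7.1≤40.3 — P3 is at least as good on every objective and strictly better on at least one, so P3 dominates P6.

Yes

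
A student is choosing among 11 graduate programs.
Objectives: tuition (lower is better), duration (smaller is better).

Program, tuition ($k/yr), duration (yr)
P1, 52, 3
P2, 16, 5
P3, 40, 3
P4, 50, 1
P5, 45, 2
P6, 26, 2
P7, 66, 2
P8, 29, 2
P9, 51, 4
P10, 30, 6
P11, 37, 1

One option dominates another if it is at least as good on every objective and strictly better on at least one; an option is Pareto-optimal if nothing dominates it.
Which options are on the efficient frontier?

P2, P6, P11

P1: dominated by P3 (tuition 40≤52, duration 3≤3).
P2: not dominated (best tuition).
P3: dominated by P6 (tuition 26≤40, duration 2≤3).
P4: dominated by P11 (tuition 37≤50, duration 1≤1).
P5: dominated by P6 (tuition 26≤45, duration 2≤2).
P6: not dominated.
P7: dominated by P4 (tuition 50≤66, duration 1≤2).
P8: dominated by P6 (tuition 26≤29, duration 2≤2).
P9: dominated by P3 (tuition 40≤51, duration 3≤4).
P10: dominated by P2 (tuition 16≤30, duration 5≤6).
P11: not dominated.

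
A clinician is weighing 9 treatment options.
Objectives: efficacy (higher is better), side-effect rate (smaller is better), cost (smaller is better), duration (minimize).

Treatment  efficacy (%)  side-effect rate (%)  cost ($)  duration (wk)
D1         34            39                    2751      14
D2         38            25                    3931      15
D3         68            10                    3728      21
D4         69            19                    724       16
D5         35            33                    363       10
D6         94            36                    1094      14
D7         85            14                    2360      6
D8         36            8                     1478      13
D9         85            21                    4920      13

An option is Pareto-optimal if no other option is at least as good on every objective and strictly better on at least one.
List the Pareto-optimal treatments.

D3, D4, D5, D6, D7, D8

D1: dominated by D5 (efficacy 35≥34, side-effect rate 33≤39, cost 363≤2751, duration 10≤14).
D2: dominated by D7 (efficacy 85≥38, side-effect rate 14≤25, cost 2360≤3931, duration 6≤15).
D3: not dominated.
D4: not dominated.
D5: not dominated (best cost).
D6: not dominated (best efficacy).
D7: not dominated (best duration).
D8: not dominated (best side-effect rate).
D9: dominated by D7 (efficacy 85≥85, side-effect rate 14≤21, cost 2360≤4920, duration 6≤13).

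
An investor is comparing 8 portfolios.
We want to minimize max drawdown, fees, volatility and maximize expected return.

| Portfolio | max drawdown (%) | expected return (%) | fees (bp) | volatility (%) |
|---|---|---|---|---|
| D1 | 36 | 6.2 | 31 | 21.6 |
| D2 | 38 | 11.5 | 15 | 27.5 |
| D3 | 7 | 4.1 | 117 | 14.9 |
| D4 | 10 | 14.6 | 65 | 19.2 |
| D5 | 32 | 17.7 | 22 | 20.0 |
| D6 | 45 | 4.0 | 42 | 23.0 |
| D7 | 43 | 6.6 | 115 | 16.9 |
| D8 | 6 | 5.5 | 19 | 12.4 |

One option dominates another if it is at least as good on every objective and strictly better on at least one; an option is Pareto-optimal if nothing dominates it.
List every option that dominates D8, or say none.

D1: worse on max drawdown (36 vs 6).
D2: worse on max drawdown (38 vs 6).
D3: worse on max drawdown (7 vs 6).
D4: worse on max drawdown (10 vs 6).
D5: worse on max drawdown (32 vs 6).
D6: worse on max drawdown (45 vs 6).
D7: worse on max drawdown (43 vs 6).
No option dominates D8.

none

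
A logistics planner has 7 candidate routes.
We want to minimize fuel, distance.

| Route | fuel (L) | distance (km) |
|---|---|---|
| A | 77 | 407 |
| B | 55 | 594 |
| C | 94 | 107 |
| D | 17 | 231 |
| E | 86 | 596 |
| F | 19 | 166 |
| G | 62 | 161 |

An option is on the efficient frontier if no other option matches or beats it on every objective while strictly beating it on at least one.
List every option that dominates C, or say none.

none

A: worse on distance (407 vs 107).
B: worse on distance (594 vs 107).
D: worse on distance (231 vs 107).
E: worse on distance (596 vs 107).
F: worse on distance (166 vs 107).
G: worse on distance (161 vs 107).
No option dominates C.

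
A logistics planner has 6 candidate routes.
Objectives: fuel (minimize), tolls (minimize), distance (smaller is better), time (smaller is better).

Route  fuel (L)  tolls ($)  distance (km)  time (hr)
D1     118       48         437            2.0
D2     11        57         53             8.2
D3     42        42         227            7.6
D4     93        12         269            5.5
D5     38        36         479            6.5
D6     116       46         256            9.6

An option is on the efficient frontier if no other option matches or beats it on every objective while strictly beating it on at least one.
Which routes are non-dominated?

D1: not dominated (best time).
D2: not dominated (best fuel).
D3: not dominated.
D4: not dominated (best tolls).
D5: not dominated.
D6: dominated by D3 (fuel 42≤116, tolls 42≤46, distance 227≤256, time 7.6≤9.6).

D1, D2, D3, D4, D5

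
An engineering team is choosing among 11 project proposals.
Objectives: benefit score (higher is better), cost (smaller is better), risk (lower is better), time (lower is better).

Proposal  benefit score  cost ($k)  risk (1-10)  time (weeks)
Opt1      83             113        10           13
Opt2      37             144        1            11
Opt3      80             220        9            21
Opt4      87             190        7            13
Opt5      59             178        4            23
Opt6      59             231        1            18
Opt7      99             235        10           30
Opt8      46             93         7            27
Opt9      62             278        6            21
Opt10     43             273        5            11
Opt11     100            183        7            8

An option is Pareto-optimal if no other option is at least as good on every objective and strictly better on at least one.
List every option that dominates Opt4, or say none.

Opt11

Opt11: benefit score 100≥87, cost 183≤190, risk 7≤7, time 8≤13 — dominates Opt4.
Others (Opt1, Opt2, Opt3, Opt5, Opt6, Opt7, Opt8, Opt9, Opt10) are each worse than Opt4 on at least one objective.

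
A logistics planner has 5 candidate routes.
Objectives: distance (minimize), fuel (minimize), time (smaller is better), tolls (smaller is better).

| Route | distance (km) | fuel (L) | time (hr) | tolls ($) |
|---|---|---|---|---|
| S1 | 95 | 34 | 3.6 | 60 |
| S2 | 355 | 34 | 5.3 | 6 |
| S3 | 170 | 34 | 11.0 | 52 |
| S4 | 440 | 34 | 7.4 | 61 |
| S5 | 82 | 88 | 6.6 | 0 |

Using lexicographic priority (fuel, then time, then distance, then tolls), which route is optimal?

First minimize fuel: best is 34, kept {S1, S2, S3, S4}.
Then minimize time: best is 3.6, kept {S1}.

S1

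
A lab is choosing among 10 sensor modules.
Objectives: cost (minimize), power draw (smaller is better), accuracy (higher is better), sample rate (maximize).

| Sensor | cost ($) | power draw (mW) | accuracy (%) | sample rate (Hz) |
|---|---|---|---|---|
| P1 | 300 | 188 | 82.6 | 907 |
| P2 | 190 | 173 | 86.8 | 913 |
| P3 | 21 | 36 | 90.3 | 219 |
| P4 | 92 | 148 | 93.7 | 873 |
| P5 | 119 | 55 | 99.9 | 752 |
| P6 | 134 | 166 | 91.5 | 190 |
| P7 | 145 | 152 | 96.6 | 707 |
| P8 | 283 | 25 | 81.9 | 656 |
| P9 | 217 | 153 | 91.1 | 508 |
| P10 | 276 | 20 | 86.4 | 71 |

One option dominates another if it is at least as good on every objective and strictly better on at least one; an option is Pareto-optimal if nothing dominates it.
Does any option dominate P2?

P1: worse on cost (300 vs 190).
P3: worse on sample rate (219 vs 913).
P4: worse on sample rate (873 vs 913).
P5: worse on sample rate (752 vs 913).
P6: worse on sample rate (190 vs 913).
P7: worse on sample rate (707 vs 913).
P8: worse on cost (283 vs 190).
P9: worse on cost (217 vs 190).
P10: worse on cost (276 vs 190).
No option is at least as good as P2 on every objective and strictly better on one.

No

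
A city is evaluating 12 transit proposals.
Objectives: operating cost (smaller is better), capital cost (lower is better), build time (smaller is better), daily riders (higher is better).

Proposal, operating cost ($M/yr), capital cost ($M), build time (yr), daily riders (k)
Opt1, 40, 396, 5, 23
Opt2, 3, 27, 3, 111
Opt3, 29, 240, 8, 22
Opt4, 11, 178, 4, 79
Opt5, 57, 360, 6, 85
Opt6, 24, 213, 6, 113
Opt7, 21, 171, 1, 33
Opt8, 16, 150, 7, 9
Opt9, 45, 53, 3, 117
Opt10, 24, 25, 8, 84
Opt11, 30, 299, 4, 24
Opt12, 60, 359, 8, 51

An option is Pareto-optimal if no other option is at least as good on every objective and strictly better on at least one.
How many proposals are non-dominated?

Opt1: dominated by Opt2 (operating cost 3≤40, capital cost 27≤396, build time 3≤5, daily riders 111≥23).
Opt2: not dominated (best operating cost).
Opt3: dominated by Opt2 (operating cost 3≤29, capital cost 27≤240, build time 3≤8, daily riders 111≥22).
Opt4: dominated by Opt2 (operating cost 3≤11, capital cost 27≤178, build time 3≤4, daily riders 111≥79).
Opt5: dominated by Opt2 (operating cost 3≤57, capital cost 27≤360, build time 3≤6, daily riders 111≥85).
Opt6: not dominated.
Opt7: not dominated (best build time).
Opt8: dominated by Opt2 (operating cost 3≤16, capital cost 27≤150, build time 3≤7, daily riders 111≥9).
Opt9: not dominated (best daily riders).
Opt10: not dominated (best capital cost).
Opt11: dominated by Opt2 (operating cost 3≤30, capital cost 27≤299, build time 3≤4, daily riders 111≥24).
Opt12: dominated by Opt2 (operating cost 3≤60, capital cost 27≤359, build time 3≤8, daily riders 111≥51).
Pareto-optimal: Opt2, Opt6, Opt7, Opt9, Opt10 → 5.

5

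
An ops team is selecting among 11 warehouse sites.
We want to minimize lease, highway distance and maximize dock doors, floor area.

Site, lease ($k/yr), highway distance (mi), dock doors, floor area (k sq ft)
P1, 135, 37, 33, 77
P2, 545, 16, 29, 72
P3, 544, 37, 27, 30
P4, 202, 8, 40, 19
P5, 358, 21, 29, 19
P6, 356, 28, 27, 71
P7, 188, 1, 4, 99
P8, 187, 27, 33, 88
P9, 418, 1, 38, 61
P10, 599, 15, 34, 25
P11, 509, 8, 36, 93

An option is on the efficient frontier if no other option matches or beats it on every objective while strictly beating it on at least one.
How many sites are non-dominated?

P1: not dominated (best lease).
P2: dominated by P11 (lease 509≤545, highway distance 8≤16, dock doors 36≥29, floor area 93≥72).
P3: dominated by P1 (lease 135≤544, highway distance 37≤37, dock doors 33≥27, floor area 77≥30).
P4: not dominated (best dock doors).
P5: dominated by P4 (lease 202≤358, highway distance 8≤21, dock doors 40≥29, floor area 19≥19).
P6: dominated by P8 (lease 187≤356, highway distance 27≤28, dock doors 33≥27, floor area 88≥71).
P7: not dominated (best floor area).
P8: not dominated.
P9: not dominated.
P10: dominated by P9 (lease 418≤599, highway distance 1≤15, dock doors 38≥34, floor area 61≥25).
P11: not dominated.
Pareto-optimal: P1, P4, P7, P8, P9, P11 → 6.

6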